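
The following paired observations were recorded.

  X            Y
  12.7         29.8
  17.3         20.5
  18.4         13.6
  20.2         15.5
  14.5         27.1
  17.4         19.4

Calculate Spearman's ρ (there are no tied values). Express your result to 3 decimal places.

Rank X: 1, 3, 5, 6, 2, 4
Rank Y: 6, 4, 1, 2, 5, 3
d = rank(X) − rank(Y): -5, -1, 4, 4, -3, 1; Σd² = 68
ρ = 1 − 6Σd² / [n(n²−1)] = 1 − 6×68 / (6×35) = 1 − 408/210 ≈ -0.943

-0.943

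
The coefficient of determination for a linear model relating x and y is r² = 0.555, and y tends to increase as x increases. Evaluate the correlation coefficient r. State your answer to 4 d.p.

|r| = √0.555 = 0.7450
The association is positive, so r = 0.7450.

0.7450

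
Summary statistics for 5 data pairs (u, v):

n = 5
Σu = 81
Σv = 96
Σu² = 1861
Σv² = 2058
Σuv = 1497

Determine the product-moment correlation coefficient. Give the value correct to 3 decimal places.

-0.170

r = (nΣuv − ΣuΣv) / √[(nΣu² − (Σu)²)(nΣv² − (Σv)²)]
Numerator: 5×1497 − 81×96 = -291
Denominator: √[(9305 − 6561)(10290 − 9216)] = √[2744 × 1074] = 1716.6992
r = -291 / 1716.6992 ≈ -0.170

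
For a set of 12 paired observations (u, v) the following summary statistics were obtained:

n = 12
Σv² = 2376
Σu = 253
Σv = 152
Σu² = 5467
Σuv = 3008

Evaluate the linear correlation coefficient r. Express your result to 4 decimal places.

-0.8036

r = (nΣuv − ΣuΣv) / √[(nΣu² − (Σu)²)(nΣv² − (Σv)²)]
Numerator: 12×3008 − 253×152 = -2360
Denominator: √[(65604 − 64009)(28512 − 23104)] = √[1595 × 5408] = 2936.9644
r = -2360 / 2936.9644 ≈ -0.8036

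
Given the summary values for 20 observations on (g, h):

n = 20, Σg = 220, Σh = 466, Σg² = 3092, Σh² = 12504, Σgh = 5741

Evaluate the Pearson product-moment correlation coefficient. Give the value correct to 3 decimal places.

0.585

r = (nΣgh − ΣgΣh) / √[(nΣg² − (Σg)²)(nΣh² − (Σh)²)]
Numerator: 20×5741 − 220×466 = 12300
Denominator: √[(61840 − 48400)(250080 − 217156)] = √[13440 × 32924] = 21035.6497
r = 12300 / 21035.6497 ≈ 0.585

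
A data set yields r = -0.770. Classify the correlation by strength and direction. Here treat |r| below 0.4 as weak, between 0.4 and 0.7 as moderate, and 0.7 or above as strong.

r = -0.770 < 0 so the relationship is negative.
|r| = 0.770, which falls in the strong range.

strong negative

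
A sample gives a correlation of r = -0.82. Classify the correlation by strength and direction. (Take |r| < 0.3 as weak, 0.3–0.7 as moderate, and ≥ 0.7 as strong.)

strong negative

r = -0.82 < 0 so the relationship is negative.
|r| = 0.82, which falls in the strong range.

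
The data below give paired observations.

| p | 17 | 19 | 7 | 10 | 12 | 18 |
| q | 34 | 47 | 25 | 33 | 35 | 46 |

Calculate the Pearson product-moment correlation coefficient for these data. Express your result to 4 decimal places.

n = 6, Σp = 83, Σq = 220, Σp² = 1267, Σq² = 8420, Σpq = 3224
nΣpq − ΣpΣq = 19344 − 18260 = 1084
nΣp² − (Σp)² = 7602 − 6889 = 713; nΣq² − (Σq)² = 50520 − 48400 = 2120
r = 1084 / √(713 × 2120) = 1084 / 1229.4552 ≈ 0.8817

0.8817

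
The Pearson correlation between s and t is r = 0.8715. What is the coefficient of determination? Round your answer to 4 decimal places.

r² = (0.8715)² = 0.7595

0.7595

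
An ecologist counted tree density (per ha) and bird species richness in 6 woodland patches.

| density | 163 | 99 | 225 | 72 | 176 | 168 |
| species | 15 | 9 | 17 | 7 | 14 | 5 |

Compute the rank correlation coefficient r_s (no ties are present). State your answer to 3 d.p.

0.543

Rank density: 3, 2, 6, 1, 5, 4
Rank species: 5, 3, 6, 2, 4, 1
d = rank(density) − rank(species): -2, -1, 0, -1, 1, 3; Σd² = 16
ρ = 1 − 6Σd² / [n(n²−1)] = 1 − 6×16 / (6×35) = 1 − 96/210 ≈ 0.543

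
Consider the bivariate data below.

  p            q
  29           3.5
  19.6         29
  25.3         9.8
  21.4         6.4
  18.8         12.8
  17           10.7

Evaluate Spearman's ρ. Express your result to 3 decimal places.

Rank p: 6, 3, 5, 4, 2, 1
Rank q: 1, 6, 3, 2, 5, 4
d = rank(p) − rank(q): 5, -3, 2, 2, -3, -3; Σd² = 60
ρ = 1 − 6Σd² / [n(n²−1)] = 1 − 6×60 / (6×35) = 1 − 360/210 ≈ -0.714

-0.714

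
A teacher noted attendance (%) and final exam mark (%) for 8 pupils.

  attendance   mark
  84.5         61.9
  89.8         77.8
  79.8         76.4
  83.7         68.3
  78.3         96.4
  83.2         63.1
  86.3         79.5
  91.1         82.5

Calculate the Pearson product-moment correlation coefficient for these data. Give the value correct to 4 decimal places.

-0.1323

n = 8, Σx = 676.7, Σy = 605.9, Σx² = 57378.05, Σy² = 46787.37, Σxy = 51205.06
nΣxy − ΣxΣy = 409640.48 − 410012.53 = -372.05
nΣx² − (Σx)² = 459024.4 − 457922.89 = 1101.51; nΣy² − (Σy)² = 374298.96 − 367114.81 = 7184.15
r = -372.05 / √(1101.51 × 7184.15) = -372.05 / 2813.0789 ≈ -0.1323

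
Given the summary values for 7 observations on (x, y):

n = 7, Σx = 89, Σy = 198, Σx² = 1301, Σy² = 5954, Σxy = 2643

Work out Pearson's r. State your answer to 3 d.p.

0.513

r = (nΣxy − ΣxΣy) / √[(nΣx² − (Σx)²)(nΣy² − (Σy)²)]
Numerator: 7×2643 − 89×198 = 879
Denominator: √[(9107 − 7921)(41678 − 39204)] = √[1186 × 2474] = 1712.9402
r = 879 / 1712.9402 ≈ 0.513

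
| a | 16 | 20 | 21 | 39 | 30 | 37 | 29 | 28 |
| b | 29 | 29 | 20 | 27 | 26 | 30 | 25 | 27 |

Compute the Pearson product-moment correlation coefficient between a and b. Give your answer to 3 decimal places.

0.170

n = 8, Σa = 220, Σb = 213, Σa² = 6512, Σb² = 5741, Σab = 5888
nΣab − ΣaΣb = 47104 − 46860 = 244
nΣa² − (Σa)² = 52096 − 48400 = 3696; nΣb² − (Σb)² = 45928 − 45369 = 559
r = 244 / √(3696 × 559) = 244 / 1437.3810 ≈ 0.170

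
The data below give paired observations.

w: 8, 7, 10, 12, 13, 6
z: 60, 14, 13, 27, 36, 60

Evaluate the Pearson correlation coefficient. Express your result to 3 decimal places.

n = 6, Σw = 56, Σz = 210, Σw² = 562, Σz² = 9590, Σwz = 1860
nΣwz − ΣwΣz = 11160 − 11760 = -600
nΣw² − (Σw)² = 3372 − 3136 = 236; nΣz² − (Σz)² = 57540 − 44100 = 13440
r = -600 / √(236 × 13440) = -600 / 1780.9660 ≈ -0.337

-0.337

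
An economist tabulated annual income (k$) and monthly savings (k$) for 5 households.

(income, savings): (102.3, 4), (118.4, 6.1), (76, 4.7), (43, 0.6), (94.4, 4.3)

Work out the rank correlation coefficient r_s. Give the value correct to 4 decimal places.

0.6000

Rank income: 4, 5, 2, 1, 3
Rank savings: 2, 5, 4, 1, 3
d = rank(income) − rank(savings): 2, 0, -2, 0, 0; Σd² = 8
ρ = 1 − 6Σd² / [n(n²−1)] = 1 − 6×8 / (5×24) = 1 − 48/120 ≈ 0.6000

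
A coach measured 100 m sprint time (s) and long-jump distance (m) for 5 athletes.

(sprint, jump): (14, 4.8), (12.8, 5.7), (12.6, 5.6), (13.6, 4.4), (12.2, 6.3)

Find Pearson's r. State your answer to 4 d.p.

n = 5, Σx = 65.2, Σy = 26.8, Σx² = 852.4, Σy² = 145.94, Σxy = 347.42
nΣxy − ΣxΣy = 1737.1 − 1747.36 = -10.26
nΣx² − (Σx)² = 4262 − 4251.04 = 10.96; nΣy² − (Σy)² = 729.7 − 718.24 = 11.46
r = -10.26 / √(10.96 × 11.46) = -10.26 / 11.2072 ≈ -0.9155

-0.9155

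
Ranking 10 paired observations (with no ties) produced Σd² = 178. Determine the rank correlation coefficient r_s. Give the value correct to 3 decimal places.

-0.079

ρ = 1 − 6Σd² / [n(n²−1)] = 1 − 6×178 / (10×99)
  = 1 − 1068/990 = 1 − 1.0788 ≈ -0.079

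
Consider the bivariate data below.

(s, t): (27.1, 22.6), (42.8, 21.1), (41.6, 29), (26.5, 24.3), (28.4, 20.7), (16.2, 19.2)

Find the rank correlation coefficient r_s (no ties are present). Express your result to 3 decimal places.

0.314

Rank s: 3, 6, 5, 2, 4, 1
Rank t: 4, 3, 6, 5, 2, 1
d = rank(s) − rank(t): -1, 3, -1, -3, 2, 0; Σd² = 24
ρ = 1 − 6Σd² / [n(n²−1)] = 1 − 6×24 / (6×35) = 1 − 144/210 ≈ 0.314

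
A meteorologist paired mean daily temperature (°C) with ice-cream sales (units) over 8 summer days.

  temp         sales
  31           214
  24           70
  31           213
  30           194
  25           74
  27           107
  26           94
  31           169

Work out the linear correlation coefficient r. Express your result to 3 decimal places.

n = 8, Σx = 225, Σy = 1135, Σx² = 6389, Σy² = 188023, Σxy = 33159
nΣxy − ΣxΣy = 265272 − 255375 = 9897
nΣx² − (Σx)² = 51112 − 50625 = 487; nΣy² − (Σy)² = 1504184 − 1288225 = 215959
r = 9897 / √(487 × 215959) = 9897 / 10255.3417 ≈ 0.965

0.965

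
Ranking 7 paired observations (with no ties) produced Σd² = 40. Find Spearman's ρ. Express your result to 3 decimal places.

0.286

ρ = 1 − 6Σd² / [n(n²−1)] = 1 − 6×40 / (7×48)
  = 1 − 240/336 = 1 − 0.7143 ≈ 0.286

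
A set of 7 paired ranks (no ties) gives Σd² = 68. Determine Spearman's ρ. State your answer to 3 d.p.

ρ = 1 − 6Σd² / [n(n²−1)] = 1 − 6×68 / (7×48)
  = 1 − 408/336 = 1 − 1.2143 ≈ -0.214

-0.214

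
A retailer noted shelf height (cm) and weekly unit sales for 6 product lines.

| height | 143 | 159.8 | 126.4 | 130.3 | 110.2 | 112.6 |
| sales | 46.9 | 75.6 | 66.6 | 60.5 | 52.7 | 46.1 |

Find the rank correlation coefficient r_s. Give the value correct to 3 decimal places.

0.486

Rank height: 5, 6, 3, 4, 1, 2
Rank sales: 2, 6, 5, 4, 3, 1
d = rank(height) − rank(sales): 3, 0, -2, 0, -2, 1; Σd² = 18
ρ = 1 − 6Σd² / [n(n²−1)] = 1 − 6×18 / (6×35) = 1 − 108/210 ≈ 0.486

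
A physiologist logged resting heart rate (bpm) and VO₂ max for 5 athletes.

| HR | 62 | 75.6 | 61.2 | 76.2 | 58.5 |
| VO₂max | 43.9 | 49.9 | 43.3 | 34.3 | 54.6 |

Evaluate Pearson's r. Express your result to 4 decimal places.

n = 5, Σx = 333.5, Σy = 226, Σx² = 22533.49, Σy² = 10449.76, Σxy = 14951.96
nΣxy − ΣxΣy = 74759.8 − 75371 = -611.2
nΣx² − (Σx)² = 112667.45 − 111222.25 = 1445.2; nΣy² − (Σy)² = 52248.8 − 51076 = 1172.8
r = -611.2 / √(1445.2 × 1172.8) = -611.2 / 1301.8950 ≈ -0.4695

-0.4695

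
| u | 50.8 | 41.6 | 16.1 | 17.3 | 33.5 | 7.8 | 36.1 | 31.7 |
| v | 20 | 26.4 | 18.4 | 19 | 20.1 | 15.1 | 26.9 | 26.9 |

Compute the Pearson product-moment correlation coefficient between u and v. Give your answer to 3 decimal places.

n = 8, Σu = 234.9, Σv = 172.8, Σu² = 8360.89, Σv² = 3875.76, Σuv = 5354.13
nΣuv − ΣuΣv = 42833.04 − 40590.72 = 2242.32
nΣu² − (Σu)² = 66887.12 − 55178.01 = 11709.11; nΣv² − (Σv)² = 31006.08 − 29859.84 = 1146.24
r = 2242.32 / √(11709.11 × 1146.24) = 2242.32 / 3663.5298 ≈ 0.612

0.612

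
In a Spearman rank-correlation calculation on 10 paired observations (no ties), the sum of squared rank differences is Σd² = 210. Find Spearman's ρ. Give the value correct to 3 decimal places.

ρ = 1 − 6Σd² / [n(n²−1)] = 1 − 6×210 / (10×99)
  = 1 − 1260/990 = 1 − 1.2727 ≈ -0.273

-0.273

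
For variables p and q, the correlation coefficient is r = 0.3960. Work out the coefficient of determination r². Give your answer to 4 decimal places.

0.1568

r² = (0.3960)² = 0.1568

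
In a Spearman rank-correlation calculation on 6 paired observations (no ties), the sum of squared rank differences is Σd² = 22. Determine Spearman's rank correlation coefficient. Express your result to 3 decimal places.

0.371

ρ = 1 − 6Σd² / [n(n²−1)] = 1 − 6×22 / (6×35)
  = 1 − 132/210 = 1 − 0.6286 ≈ 0.371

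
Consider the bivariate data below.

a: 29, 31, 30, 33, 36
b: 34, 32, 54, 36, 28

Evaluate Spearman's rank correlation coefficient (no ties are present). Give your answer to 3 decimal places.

-0.500

Rank a: 1, 3, 2, 4, 5
Rank b: 3, 2, 5, 4, 1
d = rank(a) − rank(b): -2, 1, -3, 0, 4; Σd² = 30
ρ = 1 − 6Σd² / [n(n²−1)] = 1 − 6×30 / (5×24) = 1 − 180/120 ≈ -0.500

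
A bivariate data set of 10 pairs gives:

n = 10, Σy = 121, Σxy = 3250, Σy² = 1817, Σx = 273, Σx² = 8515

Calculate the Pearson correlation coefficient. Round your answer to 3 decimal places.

-0.087

r = (nΣxy − ΣxΣy) / √[(nΣx² − (Σx)²)(nΣy² − (Σy)²)]
Numerator: 10×3250 − 273×121 = -533
Denominator: √[(85150 − 74529)(18170 − 14641)] = √[10621 × 3529] = 6122.2144
r = -533 / 6122.2144 ≈ -0.087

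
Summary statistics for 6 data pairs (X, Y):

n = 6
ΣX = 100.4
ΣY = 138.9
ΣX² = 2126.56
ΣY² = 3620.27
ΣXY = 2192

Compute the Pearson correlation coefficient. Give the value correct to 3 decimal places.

r = (nΣXY − ΣXΣY) / √[(nΣX² − (ΣX)²)(nΣY² − (ΣY)²)]
Numerator: 6×2192 − 100.4×138.9 = -793.56
Denominator: √[(12759.36 − 10080.16)(21721.62 − 19293.21)] = √[2679.2 × 2428.41] = 2550.7246
r = -793.56 / 2550.7246 ≈ -0.311

-0.311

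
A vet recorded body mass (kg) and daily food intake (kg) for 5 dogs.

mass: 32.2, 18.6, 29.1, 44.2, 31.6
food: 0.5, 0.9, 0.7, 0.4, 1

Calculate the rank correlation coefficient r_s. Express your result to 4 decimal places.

-0.7000

Rank mass: 4, 1, 2, 5, 3
Rank food: 2, 4, 3, 1, 5
d = rank(mass) − rank(food): 2, -3, -1, 4, -2; Σd² = 34
ρ = 1 − 6Σd² / [n(n²−1)] = 1 − 6×34 / (5×24) = 1 − 204/120 ≈ -0.7000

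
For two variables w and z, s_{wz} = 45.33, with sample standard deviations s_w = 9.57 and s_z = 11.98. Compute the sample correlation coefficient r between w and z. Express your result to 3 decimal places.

r = Cov(w,z) / (s_w · s_z) = 45.33 / (9.57 × 11.98)
  = 45.33 / 114.6486 ≈ 0.395

0.395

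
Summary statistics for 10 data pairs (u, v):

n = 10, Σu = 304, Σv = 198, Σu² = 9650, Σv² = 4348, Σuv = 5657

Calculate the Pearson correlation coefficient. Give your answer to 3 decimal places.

r = (nΣuv − ΣuΣv) / √[(nΣu² − (Σu)²)(nΣv² − (Σv)²)]
Numerator: 10×5657 − 304×198 = -3622
Denominator: √[(96500 − 92416)(43480 − 39204)] = √[4084 × 4276] = 4178.8975
r = -3622 / 4178.8975 ≈ -0.867

-0.867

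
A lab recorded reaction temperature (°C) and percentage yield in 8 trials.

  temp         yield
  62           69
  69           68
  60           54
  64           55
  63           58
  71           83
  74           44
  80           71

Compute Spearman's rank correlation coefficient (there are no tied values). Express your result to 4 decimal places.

Rank temp: 2, 5, 1, 4, 3, 6, 7, 8
Rank yield: 6, 5, 2, 3, 4, 8, 1, 7
d = rank(temp) − rank(yield): -4, 0, -1, 1, -1, -2, 6, 1; Σd² = 60
ρ = 1 − 6Σd² / [n(n²−1)] = 1 − 6×60 / (8×63) = 1 − 360/504 ≈ 0.2857

0.2857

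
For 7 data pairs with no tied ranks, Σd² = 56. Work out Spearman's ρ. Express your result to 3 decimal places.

0.000

ρ = 1 − 6Σd² / [n(n²−1)] = 1 − 6×56 / (7×48)
  = 1 − 336/336 = 1 − 1.0000 ≈ 0.000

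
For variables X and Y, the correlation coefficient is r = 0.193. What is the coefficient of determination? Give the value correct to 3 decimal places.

0.037

r² = (0.193)² = 0.037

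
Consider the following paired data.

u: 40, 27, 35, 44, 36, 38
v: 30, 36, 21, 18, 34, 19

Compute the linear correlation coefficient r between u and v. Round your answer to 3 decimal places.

-0.652

n = 6, Σu = 220, Σv = 158, Σu² = 8230, Σv² = 4478, Σuv = 5645
nΣuv − ΣuΣv = 33870 − 34760 = -890
nΣu² − (Σu)² = 49380 − 48400 = 980; nΣv² − (Σv)² = 26868 − 24964 = 1904
r = -890 / √(980 × 1904) = -890 / 1365.9868 ≈ -0.652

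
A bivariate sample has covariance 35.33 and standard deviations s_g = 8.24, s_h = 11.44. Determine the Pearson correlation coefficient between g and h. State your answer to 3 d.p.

r = Cov(g,h) / (s_g · s_h) = 35.33 / (8.24 × 11.44)
  = 35.33 / 94.2656 ≈ 0.375

0.375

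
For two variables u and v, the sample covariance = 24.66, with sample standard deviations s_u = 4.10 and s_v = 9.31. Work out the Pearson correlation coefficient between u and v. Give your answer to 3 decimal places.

r = Cov(u,v) / (s_u · s_v) = 24.66 / (4.10 × 9.31)
  = 24.66 / 38.1710 ≈ 0.646

0.646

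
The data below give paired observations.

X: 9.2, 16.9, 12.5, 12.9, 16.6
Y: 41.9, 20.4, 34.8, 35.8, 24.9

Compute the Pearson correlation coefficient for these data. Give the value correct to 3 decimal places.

n = 5, ΣX = 68.1, ΣY = 157.8, ΣX² = 968.47, ΣY² = 5284.46, ΣXY = 2040.4
nΣXY − ΣXΣY = 10202 − 10746.18 = -544.18
nΣX² − (ΣX)² = 4842.35 − 4637.61 = 204.74; nΣY² − (ΣY)² = 26422.3 − 24900.84 = 1521.46
r = -544.18 / √(204.74 × 1521.46) = -544.18 / 558.1252 ≈ -0.975

-0.975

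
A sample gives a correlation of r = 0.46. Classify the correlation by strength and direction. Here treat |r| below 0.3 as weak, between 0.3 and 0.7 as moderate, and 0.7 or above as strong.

moderate positive

r = 0.46 > 0 so the relationship is positive.
|r| = 0.46, which falls in the moderate range.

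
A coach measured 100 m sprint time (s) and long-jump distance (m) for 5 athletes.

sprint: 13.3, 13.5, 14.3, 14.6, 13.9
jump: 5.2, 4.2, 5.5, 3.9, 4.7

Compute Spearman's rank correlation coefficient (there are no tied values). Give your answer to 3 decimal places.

Rank sprint: 1, 2, 4, 5, 3
Rank jump: 4, 2, 5, 1, 3
d = rank(sprint) − rank(jump): -3, 0, -1, 4, 0; Σd² = 26
ρ = 1 − 6Σd² / [n(n²−1)] = 1 − 6×26 / (5×24) = 1 − 156/120 ≈ -0.300

-0.300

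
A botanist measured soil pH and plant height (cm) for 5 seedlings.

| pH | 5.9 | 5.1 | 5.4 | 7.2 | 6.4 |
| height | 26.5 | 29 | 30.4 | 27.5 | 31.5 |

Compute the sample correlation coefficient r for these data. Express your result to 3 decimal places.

-0.204

n = 5, Σx = 30, Σy = 144.9, Σx² = 182.78, Σy² = 4215.91, Σxy = 868.01
nΣxy − ΣxΣy = 4340.05 − 4347 = -6.95
nΣx² − (Σx)² = 913.9 − 900 = 13.9; nΣy² − (Σy)² = 21079.55 − 20996.01 = 83.54
r = -6.95 / √(13.9 × 83.54) = -6.95 / 34.0765 ≈ -0.204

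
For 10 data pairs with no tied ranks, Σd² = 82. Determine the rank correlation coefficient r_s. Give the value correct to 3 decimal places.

ρ = 1 − 6Σd² / [n(n²−1)] = 1 − 6×82 / (10×99)
  = 1 − 492/990 = 1 − 0.4970 ≈ 0.503

0.503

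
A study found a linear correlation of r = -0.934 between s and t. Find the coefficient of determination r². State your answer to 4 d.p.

r² = (-0.934)² = 0.8724

0.8724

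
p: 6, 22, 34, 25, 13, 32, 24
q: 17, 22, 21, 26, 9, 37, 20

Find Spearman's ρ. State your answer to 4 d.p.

0.6786

Rank p: 1, 3, 7, 5, 2, 6, 4
Rank q: 2, 5, 4, 6, 1, 7, 3
d = rank(p) − rank(q): -1, -2, 3, -1, 1, -1, 1; Σd² = 18
ρ = 1 − 6Σd² / [n(n²−1)] = 1 − 6×18 / (7×48) = 1 − 108/336 ≈ 0.6786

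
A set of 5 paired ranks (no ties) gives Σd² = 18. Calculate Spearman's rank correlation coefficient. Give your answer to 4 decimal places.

ρ = 1 − 6Σd² / [n(n²−1)] = 1 − 6×18 / (5×24)
  = 1 − 108/120 = 1 − 0.90000 ≈ 0.1000

0.1000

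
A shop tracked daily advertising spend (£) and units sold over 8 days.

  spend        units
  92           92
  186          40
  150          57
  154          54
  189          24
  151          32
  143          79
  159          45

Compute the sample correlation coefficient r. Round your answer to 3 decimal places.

-0.855

n = 8, Σx = 1224, Σy = 423, Σx² = 193528, Σy² = 26095, Σxy = 60590
nΣxy − ΣxΣy = 484720 − 517752 = -33032
nΣx² − (Σx)² = 1548224 − 1498176 = 50048; nΣy² − (Σy)² = 208760 − 178929 = 29831
r = -33032 / √(50048 × 29831) = -33032 / 38639.1238 ≈ -0.855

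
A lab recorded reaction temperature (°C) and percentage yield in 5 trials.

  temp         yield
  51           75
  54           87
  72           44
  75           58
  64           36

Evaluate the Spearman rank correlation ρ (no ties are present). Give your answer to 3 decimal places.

Rank temp: 1, 2, 4, 5, 3
Rank yield: 4, 5, 2, 3, 1
d = rank(temp) − rank(yield): -3, -3, 2, 2, 2; Σd² = 30
ρ = 1 − 6Σd² / [n(n²−1)] = 1 − 6×30 / (5×24) = 1 − 180/120 ≈ -0.500

-0.500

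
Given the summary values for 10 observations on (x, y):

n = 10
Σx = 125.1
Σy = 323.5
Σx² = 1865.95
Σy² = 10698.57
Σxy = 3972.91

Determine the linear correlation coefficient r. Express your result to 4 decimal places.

-0.2795

r = (nΣxy − ΣxΣy) / √[(nΣx² − (Σx)²)(nΣy² − (Σy)²)]
Numerator: 10×3972.91 − 125.1×323.5 = -740.75
Denominator: √[(18659.5 − 15650.01)(106985.7 − 104652.25)] = √[3009.49 × 2333.45] = 2649.9990
r = -740.75 / 2649.9990 ≈ -0.2795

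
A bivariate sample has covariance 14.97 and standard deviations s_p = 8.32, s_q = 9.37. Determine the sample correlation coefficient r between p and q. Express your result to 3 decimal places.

0.192

r = Cov(p,q) / (s_p · s_q) = 14.97 / (8.32 × 9.37)
  = 14.97 / 77.9584 ≈ 0.192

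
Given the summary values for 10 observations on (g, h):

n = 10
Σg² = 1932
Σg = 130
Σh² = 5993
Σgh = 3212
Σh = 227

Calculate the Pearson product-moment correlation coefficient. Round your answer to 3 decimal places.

0.579

r = (nΣgh − ΣgΣh) / √[(nΣg² − (Σg)²)(nΣh² − (Σh)²)]
Numerator: 10×3212 − 130×227 = 2610
Denominator: √[(19320 − 16900)(59930 − 51529)] = √[2420 × 8401] = 4508.9267
r = 2610 / 4508.9267 ≈ 0.579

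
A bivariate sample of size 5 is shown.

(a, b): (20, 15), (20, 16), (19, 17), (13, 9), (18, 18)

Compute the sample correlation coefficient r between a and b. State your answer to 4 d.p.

0.8246

n = 5, Σa = 90, Σb = 75, Σa² = 1654, Σb² = 1175, Σab = 1384
nΣab − ΣaΣb = 6920 − 6750 = 170
nΣa² − (Σa)² = 8270 − 8100 = 170; nΣb² − (Σb)² = 5875 − 5625 = 250
r = 170 / √(170 × 250) = 170 / 206.1553 ≈ 0.8246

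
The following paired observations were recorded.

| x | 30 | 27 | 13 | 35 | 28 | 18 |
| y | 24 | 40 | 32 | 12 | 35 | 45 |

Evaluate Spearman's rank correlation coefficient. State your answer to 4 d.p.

-0.6571

Rank x: 5, 3, 1, 6, 4, 2
Rank y: 2, 5, 3, 1, 4, 6
d = rank(x) − rank(y): 3, -2, -2, 5, 0, -4; Σd² = 58
ρ = 1 − 6Σd² / [n(n²−1)] = 1 − 6×58 / (6×35) = 1 − 348/210 ≈ -0.6571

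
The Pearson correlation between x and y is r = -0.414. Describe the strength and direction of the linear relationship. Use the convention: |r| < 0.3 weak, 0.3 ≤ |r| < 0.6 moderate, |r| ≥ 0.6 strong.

moderate negative

r = -0.414 < 0 so the relationship is negative.
|r| = 0.414, which falls in the moderate range.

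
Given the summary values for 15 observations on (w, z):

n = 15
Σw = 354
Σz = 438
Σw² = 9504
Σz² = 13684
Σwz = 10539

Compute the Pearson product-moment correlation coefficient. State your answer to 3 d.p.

0.199

r = (nΣwz − ΣwΣz) / √[(nΣw² − (Σw)²)(nΣz² − (Σz)²)]
Numerator: 15×10539 − 354×438 = 3033
Denominator: √[(142560 − 125316)(205260 − 191844)] = √[17244 × 13416] = 15210.0462
r = 3033 / 15210.0462 ≈ 0.199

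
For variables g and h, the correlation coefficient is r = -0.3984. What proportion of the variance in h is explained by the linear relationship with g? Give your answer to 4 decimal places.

0.1587

r² = (-0.3984)² = 0.1587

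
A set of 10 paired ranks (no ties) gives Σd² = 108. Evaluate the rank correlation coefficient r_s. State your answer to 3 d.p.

0.345

ρ = 1 − 6Σd² / [n(n²−1)] = 1 − 6×108 / (10×99)
  = 1 − 648/990 = 1 − 0.6545 ≈ 0.345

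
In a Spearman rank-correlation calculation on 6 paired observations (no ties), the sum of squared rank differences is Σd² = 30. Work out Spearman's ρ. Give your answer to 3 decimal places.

ρ = 1 − 6Σd² / [n(n²−1)] = 1 − 6×30 / (6×35)
  = 1 − 180/210 = 1 − 0.8571 ≈ 0.143

0.143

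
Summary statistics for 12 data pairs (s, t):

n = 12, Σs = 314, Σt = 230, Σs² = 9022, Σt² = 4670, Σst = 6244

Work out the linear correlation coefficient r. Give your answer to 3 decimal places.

0.491

r = (nΣst − ΣsΣt) / √[(nΣs² − (Σs)²)(nΣt² − (Σt)²)]
Numerator: 12×6244 − 314×230 = 2708
Denominator: √[(108264 − 98596)(56040 − 52900)] = √[9668 × 3140] = 5509.7659
r = 2708 / 5509.7659 ≈ 0.491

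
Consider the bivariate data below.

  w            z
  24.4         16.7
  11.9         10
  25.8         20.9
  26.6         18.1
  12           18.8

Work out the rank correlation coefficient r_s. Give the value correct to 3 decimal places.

Rank w: 3, 1, 4, 5, 2
Rank z: 2, 1, 5, 3, 4
d = rank(w) − rank(z): 1, 0, -1, 2, -2; Σd² = 10
ρ = 1 − 6Σd² / [n(n²−1)] = 1 − 6×10 / (5×24) = 1 − 60/120 ≈ 0.500

0.500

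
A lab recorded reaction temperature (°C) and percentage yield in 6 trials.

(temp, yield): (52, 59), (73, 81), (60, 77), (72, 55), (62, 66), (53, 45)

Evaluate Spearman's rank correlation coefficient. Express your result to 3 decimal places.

0.486

Rank temp: 1, 6, 3, 5, 4, 2
Rank yield: 3, 6, 5, 2, 4, 1
d = rank(temp) − rank(yield): -2, 0, -2, 3, 0, 1; Σd² = 18
ρ = 1 − 6Σd² / [n(n²−1)] = 1 − 6×18 / (6×35) = 1 − 108/210 ≈ 0.486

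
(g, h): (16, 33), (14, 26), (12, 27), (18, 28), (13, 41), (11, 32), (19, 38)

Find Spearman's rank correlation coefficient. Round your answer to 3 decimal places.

0.214

Rank g: 5, 4, 2, 6, 3, 1, 7
Rank h: 5, 1, 2, 3, 7, 4, 6
d = rank(g) − rank(h): 0, 3, 0, 3, -4, -3, 1; Σd² = 44
ρ = 1 − 6Σd² / [n(n²−1)] = 1 − 6×44 / (7×48) = 1 − 264/336 ≈ 0.214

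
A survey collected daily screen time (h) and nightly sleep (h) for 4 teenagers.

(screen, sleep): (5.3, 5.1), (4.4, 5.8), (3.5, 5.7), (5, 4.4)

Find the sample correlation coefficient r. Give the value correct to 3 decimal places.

n = 4, Σx = 18.2, Σy = 21, Σx² = 84.7, Σy² = 111.5, Σxy = 94.5
nΣxy − ΣxΣy = 378 − 382.2 = -4.2
nΣx² − (Σx)² = 338.8 − 331.24 = 7.56; nΣy² − (Σy)² = 446 − 441 = 5
r = -4.2 / √(7.56 × 5) = -4.2 / 6.1482 ≈ -0.683

-0.683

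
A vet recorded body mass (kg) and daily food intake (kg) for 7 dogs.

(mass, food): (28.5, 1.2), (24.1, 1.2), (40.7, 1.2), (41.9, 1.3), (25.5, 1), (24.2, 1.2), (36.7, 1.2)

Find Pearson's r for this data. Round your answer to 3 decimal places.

n = 7, Σx = 221.6, Σy = 8.3, Σx² = 7387.94, Σy² = 9.89, Σxy = 265.01
nΣxy − ΣxΣy = 1855.07 − 1839.28 = 15.79
nΣx² − (Σx)² = 51715.58 − 49106.56 = 2609.02; nΣy² − (Σy)² = 69.23 − 68.89 = 0.34
r = 15.79 / √(2609.02 × 0.34) = 15.79 / 29.7837 ≈ 0.530

0.530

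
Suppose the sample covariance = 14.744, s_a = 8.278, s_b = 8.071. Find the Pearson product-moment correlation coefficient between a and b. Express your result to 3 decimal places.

r = Cov(a,b) / (s_a · s_b) = 14.744 / (8.278 × 8.071)
  = 14.744 / 66.8117 ≈ 0.221

0.221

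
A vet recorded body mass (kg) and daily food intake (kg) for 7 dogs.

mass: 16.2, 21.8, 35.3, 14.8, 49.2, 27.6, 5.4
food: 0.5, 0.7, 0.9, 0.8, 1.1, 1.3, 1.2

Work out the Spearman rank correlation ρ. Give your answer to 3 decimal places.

0.179

Rank mass: 3, 4, 6, 2, 7, 5, 1
Rank food: 1, 2, 4, 3, 5, 7, 6
d = rank(mass) − rank(food): 2, 2, 2, -1, 2, -2, -5; Σd² = 46
ρ = 1 − 6Σd² / [n(n²−1)] = 1 − 6×46 / (7×48) = 1 − 276/336 ≈ 0.179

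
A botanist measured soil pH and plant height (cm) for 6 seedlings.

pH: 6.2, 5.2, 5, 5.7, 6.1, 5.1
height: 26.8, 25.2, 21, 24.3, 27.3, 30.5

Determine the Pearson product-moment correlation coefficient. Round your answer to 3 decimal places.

0.237

n = 6, Σx = 33.3, Σy = 155.1, Σx² = 186.19, Σy² = 4060.31, Σxy = 862.79
nΣxy − ΣxΣy = 5176.74 − 5164.83 = 11.91
nΣx² − (Σx)² = 1117.14 − 1108.89 = 8.25; nΣy² − (Σy)² = 24361.86 − 24056.01 = 305.85
r = 11.91 / √(8.25 × 305.85) = 11.91 / 50.2321 ≈ 0.237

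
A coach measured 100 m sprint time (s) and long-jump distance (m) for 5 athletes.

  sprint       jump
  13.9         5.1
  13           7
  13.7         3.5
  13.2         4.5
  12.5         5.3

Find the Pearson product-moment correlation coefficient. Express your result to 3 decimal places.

-0.458

n = 5, Σx = 66.3, Σy = 25.4, Σx² = 880.39, Σy² = 135.6, Σxy = 335.49
nΣxy − ΣxΣy = 1677.45 − 1684.02 = -6.57
nΣx² − (Σx)² = 4401.95 − 4395.69 = 6.26; nΣy² − (Σy)² = 678 − 645.16 = 32.84
r = -6.57 / √(6.26 × 32.84) = -6.57 / 14.3380 ≈ -0.458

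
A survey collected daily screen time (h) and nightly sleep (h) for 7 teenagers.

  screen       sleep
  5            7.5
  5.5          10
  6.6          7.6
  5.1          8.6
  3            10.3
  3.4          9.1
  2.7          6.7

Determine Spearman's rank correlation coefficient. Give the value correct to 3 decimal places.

0.107

Rank screen: 4, 6, 7, 5, 2, 3, 1
Rank sleep: 2, 6, 3, 4, 7, 5, 1
d = rank(screen) − rank(sleep): 2, 0, 4, 1, -5, -2, 0; Σd² = 50
ρ = 1 − 6Σd² / [n(n²−1)] = 1 − 6×50 / (7×48) = 1 − 300/336 ≈ 0.107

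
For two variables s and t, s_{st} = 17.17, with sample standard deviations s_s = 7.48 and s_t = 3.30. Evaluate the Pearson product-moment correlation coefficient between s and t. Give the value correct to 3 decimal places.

0.696

r = Cov(s,t) / (s_s · s_t) = 17.17 / (7.48 × 3.30)
  = 17.17 / 24.6840 ≈ 0.696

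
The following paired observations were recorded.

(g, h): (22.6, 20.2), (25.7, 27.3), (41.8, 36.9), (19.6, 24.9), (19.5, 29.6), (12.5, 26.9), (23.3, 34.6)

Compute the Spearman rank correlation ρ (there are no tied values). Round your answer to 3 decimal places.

0.500

Rank g: 4, 6, 7, 3, 2, 1, 5
Rank h: 1, 4, 7, 2, 5, 3, 6
d = rank(g) − rank(h): 3, 2, 0, 1, -3, -2, -1; Σd² = 28
ρ = 1 − 6Σd² / [n(n²−1)] = 1 − 6×28 / (7×48) = 1 − 168/336 ≈ 0.500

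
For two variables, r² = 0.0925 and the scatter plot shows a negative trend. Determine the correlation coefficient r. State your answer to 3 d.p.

-0.304

|r| = √0.0925 = 0.304
The association is negative, so r = −0.304.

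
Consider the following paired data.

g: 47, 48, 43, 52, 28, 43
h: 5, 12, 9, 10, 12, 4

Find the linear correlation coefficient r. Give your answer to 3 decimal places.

-0.251

n = 6, Σg = 261, Σh = 52, Σg² = 11699, Σh² = 510, Σgh = 2226
nΣgh − ΣgΣh = 13356 − 13572 = -216
nΣg² − (Σg)² = 70194 − 68121 = 2073; nΣh² − (Σh)² = 3060 − 2704 = 356
r = -216 / √(2073 × 356) = -216 / 859.0623 ≈ -0.251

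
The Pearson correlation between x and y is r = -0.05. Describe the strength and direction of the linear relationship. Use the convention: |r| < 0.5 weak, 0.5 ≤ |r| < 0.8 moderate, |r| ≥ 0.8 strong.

r = -0.05 < 0 so the relationship is negative.
|r| = 0.05, which falls in the weak range.

weak negative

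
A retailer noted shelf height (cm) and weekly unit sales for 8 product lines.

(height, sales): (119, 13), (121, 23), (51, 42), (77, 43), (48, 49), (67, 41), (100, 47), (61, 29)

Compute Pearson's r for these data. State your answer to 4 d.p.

n = 8, Σx = 644, Σy = 287, Σx² = 57846, Σy² = 11443, Σxy = 21351
nΣxy − ΣxΣy = 170808 − 184828 = -14020
nΣx² − (Σx)² = 462768 − 414736 = 48032; nΣy² − (Σy)² = 91544 − 82369 = 9175
r = -14020 / √(48032 × 9175) = -14020 / 20992.7035 ≈ -0.6679

-0.6679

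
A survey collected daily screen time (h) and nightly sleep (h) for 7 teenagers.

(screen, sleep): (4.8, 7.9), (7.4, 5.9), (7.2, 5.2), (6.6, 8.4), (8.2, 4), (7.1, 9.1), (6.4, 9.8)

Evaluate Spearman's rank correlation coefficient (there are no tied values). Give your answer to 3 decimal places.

Rank screen: 1, 6, 5, 3, 7, 4, 2
Rank sleep: 4, 3, 2, 5, 1, 6, 7
d = rank(screen) − rank(sleep): -3, 3, 3, -2, 6, -2, -5; Σd² = 96
ρ = 1 − 6Σd² / [n(n²−1)] = 1 − 6×96 / (7×48) = 1 − 576/336 ≈ -0.714

-0.714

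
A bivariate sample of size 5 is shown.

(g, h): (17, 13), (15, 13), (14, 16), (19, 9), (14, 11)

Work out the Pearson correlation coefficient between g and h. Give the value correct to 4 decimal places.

-0.6456

n = 5, Σg = 79, Σh = 62, Σg² = 1267, Σh² = 796, Σgh = 965
nΣgh − ΣgΣh = 4825 − 4898 = -73
nΣg² − (Σg)² = 6335 − 6241 = 94; nΣh² − (Σh)² = 3980 − 3844 = 136
r = -73 / √(94 × 136) = -73 / 113.0664 ≈ -0.6456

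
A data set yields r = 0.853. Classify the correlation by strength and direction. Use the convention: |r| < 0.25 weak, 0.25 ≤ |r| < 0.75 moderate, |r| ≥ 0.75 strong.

strong positive

r = 0.853 > 0 so the relationship is positive.
|r| = 0.853, which falls in the strong range.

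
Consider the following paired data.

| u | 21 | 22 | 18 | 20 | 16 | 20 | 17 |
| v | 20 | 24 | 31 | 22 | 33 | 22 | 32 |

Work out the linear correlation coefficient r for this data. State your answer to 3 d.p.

-0.888

n = 7, Σu = 134, Σv = 184, Σu² = 2594, Σv² = 5018, Σuv = 3458
nΣuv − ΣuΣv = 24206 − 24656 = -450
nΣu² − (Σu)² = 18158 − 17956 = 202; nΣv² − (Σv)² = 35126 − 33856 = 1270
r = -450 / √(202 × 1270) = -450 / 506.4978 ≈ -0.888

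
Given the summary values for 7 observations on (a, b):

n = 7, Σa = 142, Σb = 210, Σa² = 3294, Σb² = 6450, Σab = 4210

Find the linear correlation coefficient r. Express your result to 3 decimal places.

-0.201

r = (nΣab − ΣaΣb) / √[(nΣa² − (Σa)²)(nΣb² − (Σb)²)]
Numerator: 7×4210 − 142×210 = -350
Denominator: √[(23058 − 20164)(45150 − 44100)] = √[2894 × 1050] = 1743.1867
r = -350 / 1743.1867 ≈ -0.201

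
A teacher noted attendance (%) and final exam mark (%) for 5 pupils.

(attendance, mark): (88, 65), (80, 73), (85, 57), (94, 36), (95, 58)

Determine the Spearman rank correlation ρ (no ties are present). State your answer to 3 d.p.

-0.500

Rank attendance: 3, 1, 2, 4, 5
Rank mark: 4, 5, 2, 1, 3
d = rank(attendance) − rank(mark): -1, -4, 0, 3, 2; Σd² = 30
ρ = 1 − 6Σd² / [n(n²−1)] = 1 − 6×30 / (5×24) = 1 − 180/120 ≈ -0.500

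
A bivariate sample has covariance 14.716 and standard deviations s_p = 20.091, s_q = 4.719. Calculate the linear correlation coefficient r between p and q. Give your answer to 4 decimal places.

r = Cov(p,q) / (s_p · s_q) = 14.716 / (20.091 × 4.719)
  = 14.716 / 94.8094 ≈ 0.1552

0.1552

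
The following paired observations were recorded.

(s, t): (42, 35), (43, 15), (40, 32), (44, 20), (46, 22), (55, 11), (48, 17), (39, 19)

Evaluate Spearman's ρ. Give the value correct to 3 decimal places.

-0.524

Rank s: 3, 4, 2, 5, 6, 8, 7, 1
Rank t: 8, 2, 7, 5, 6, 1, 3, 4
d = rank(s) − rank(t): -5, 2, -5, 0, 0, 7, 4, -3; Σd² = 128
ρ = 1 − 6Σd² / [n(n²−1)] = 1 − 6×128 / (8×63) = 1 − 768/504 ≈ -0.524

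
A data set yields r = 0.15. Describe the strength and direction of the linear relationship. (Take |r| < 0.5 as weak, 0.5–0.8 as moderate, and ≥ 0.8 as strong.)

weak positive

r = 0.15 > 0 so the relationship is positive.
|r| = 0.15, which falls in the weak range.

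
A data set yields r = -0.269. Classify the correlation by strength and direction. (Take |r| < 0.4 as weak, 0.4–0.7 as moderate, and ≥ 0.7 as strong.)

weak negative

r = -0.269 < 0 so the relationship is negative.
|r| = 0.269, which falls in the weak range.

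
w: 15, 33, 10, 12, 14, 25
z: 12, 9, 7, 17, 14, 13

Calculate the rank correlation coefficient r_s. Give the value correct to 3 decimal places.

Rank w: 4, 6, 1, 2, 3, 5
Rank z: 3, 2, 1, 6, 5, 4
d = rank(w) − rank(z): 1, 4, 0, -4, -2, 1; Σd² = 38
ρ = 1 − 6Σd² / [n(n²−1)] = 1 − 6×38 / (6×35) = 1 − 228/210 ≈ -0.086

-0.086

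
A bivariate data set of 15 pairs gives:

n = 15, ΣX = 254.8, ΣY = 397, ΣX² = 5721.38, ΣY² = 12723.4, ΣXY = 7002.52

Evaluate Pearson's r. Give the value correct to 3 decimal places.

0.147

r = (nΣXY − ΣXΣY) / √[(nΣX² − (ΣX)²)(nΣY² − (ΣY)²)]
Numerator: 15×7002.52 − 254.8×397 = 3882.2
Denominator: √[(85820.7 − 64923.04)(190851 − 157609)] = √[20897.66 × 33242] = 26356.7831
r = 3882.2 / 26356.7831 ≈ 0.147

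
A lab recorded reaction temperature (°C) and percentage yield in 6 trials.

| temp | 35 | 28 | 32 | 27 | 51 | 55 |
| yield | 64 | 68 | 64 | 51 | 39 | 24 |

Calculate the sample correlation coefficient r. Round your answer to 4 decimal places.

n = 6, Σx = 228, Σy = 310, Σx² = 9388, Σy² = 17514, Σxy = 10878
nΣxy − ΣxΣy = 65268 − 70680 = -5412
nΣx² − (Σx)² = 56328 − 51984 = 4344; nΣy² − (Σy)² = 105084 − 96100 = 8984
r = -5412 / √(4344 × 8984) = -5412 / 6247.1190 ≈ -0.8663

-0.8663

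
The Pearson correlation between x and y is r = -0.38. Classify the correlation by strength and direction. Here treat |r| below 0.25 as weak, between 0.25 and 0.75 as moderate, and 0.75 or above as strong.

moderate negative

r = -0.38 < 0 so the relationship is negative.
|r| = 0.38, which falls in the moderate range.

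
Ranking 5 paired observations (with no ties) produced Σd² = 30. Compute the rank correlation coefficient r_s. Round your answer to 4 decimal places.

ρ = 1 − 6Σd² / [n(n²−1)] = 1 − 6×30 / (5×24)
  = 1 − 180/120 = 1 − 1.50000 ≈ -0.5000

-0.5000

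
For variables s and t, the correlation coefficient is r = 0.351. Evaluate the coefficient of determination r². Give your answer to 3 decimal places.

r² = (0.351)² = 0.123

0.123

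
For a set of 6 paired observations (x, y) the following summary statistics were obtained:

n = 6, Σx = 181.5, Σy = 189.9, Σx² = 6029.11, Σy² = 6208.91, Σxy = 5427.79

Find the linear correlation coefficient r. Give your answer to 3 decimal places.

-0.968

r = (nΣxy − ΣxΣy) / √[(nΣx² − (Σx)²)(nΣy² − (Σy)²)]
Numerator: 6×5427.79 − 181.5×189.9 = -1900.11
Denominator: √[(36174.66 − 32942.25)(37253.46 − 36062.01)] = √[3232.41 × 1191.45] = 1962.4614
r = -1900.11 / 1962.4614 ≈ -0.968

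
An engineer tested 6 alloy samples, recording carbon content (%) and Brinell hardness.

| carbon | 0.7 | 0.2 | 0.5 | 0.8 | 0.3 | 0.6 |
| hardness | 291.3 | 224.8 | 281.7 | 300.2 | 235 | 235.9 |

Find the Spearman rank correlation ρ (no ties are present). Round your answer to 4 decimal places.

Rank carbon: 5, 1, 3, 6, 2, 4
Rank hardness: 5, 1, 4, 6, 2, 3
d = rank(carbon) − rank(hardness): 0, 0, -1, 0, 0, 1; Σd² = 2
ρ = 1 − 6Σd² / [n(n²−1)] = 1 − 6×2 / (6×35) = 1 − 12/210 ≈ 0.9429

0.9429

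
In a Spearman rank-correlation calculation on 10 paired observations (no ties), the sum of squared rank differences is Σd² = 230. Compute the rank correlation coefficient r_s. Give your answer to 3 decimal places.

-0.394

ρ = 1 − 6Σd² / [n(n²−1)] = 1 − 6×230 / (10×99)
  = 1 − 1380/990 = 1 − 1.3939 ≈ -0.394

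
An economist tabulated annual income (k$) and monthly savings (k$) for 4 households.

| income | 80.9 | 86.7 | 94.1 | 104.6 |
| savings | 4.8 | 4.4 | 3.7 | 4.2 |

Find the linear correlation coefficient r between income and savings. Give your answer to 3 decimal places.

n = 4, Σx = 366.3, Σy = 17.1, Σx² = 33857.67, Σy² = 73.73, Σxy = 1557.29
nΣxy − ΣxΣy = 6229.16 − 6263.73 = -34.57
nΣx² − (Σx)² = 135430.68 − 134175.69 = 1254.99; nΣy² − (Σy)² = 294.92 − 292.41 = 2.51
r = -34.57 / √(1254.99 × 2.51) = -34.57 / 56.1251 ≈ -0.616

-0.616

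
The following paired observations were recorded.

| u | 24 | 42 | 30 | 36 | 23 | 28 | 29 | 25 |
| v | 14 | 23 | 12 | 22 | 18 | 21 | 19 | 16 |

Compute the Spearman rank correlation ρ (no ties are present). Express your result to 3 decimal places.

0.548

Rank u: 2, 8, 6, 7, 1, 4, 5, 3
Rank v: 2, 8, 1, 7, 4, 6, 5, 3
d = rank(u) − rank(v): 0, 0, 5, 0, -3, -2, 0, 0; Σd² = 38
ρ = 1 − 6Σd² / [n(n²−1)] = 1 − 6×38 / (8×63) = 1 − 228/504 ≈ 0.548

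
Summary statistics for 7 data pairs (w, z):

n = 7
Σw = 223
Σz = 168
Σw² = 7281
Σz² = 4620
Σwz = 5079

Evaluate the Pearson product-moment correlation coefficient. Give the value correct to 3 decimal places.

-0.847

r = (nΣwz − ΣwΣz) / √[(nΣw² − (Σw)²)(nΣz² − (Σz)²)]
Numerator: 7×5079 − 223×168 = -1911
Denominator: √[(50967 − 49729)(32340 − 28224)] = √[1238 × 4116] = 2257.3453
r = -1911 / 2257.3453 ≈ -0.847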